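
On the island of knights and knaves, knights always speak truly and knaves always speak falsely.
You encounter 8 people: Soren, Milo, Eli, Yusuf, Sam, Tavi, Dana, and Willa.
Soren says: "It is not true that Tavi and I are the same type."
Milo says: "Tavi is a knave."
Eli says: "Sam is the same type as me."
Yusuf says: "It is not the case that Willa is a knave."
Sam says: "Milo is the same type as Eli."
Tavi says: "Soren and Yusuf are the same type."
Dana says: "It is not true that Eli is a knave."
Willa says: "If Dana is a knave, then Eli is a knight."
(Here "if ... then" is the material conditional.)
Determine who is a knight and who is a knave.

Since Soren is a knave, "it is not true that Tavi and I are the same type" needs to be False, which holds.
Since Milo is a knight, "Tavi is a knave" needs to be true, which holds.
Eli is a knight, and the claim "Sam is the same type as me" is indeed true.
Since Yusuf is a knight, "it is not the case that Willa is a knave" needs to be true, which holds.
As a knight, Sam's statement "Milo is the same type as Eli" should be true; it is.
Tavi (knave): "Soren and Yusuf are the same type" — False. ✓
Dana is a knight, so "it is not true that Eli is a knave" must be true — and it is.
Since Willa is a knight, "if Dana is a knave, then Eli is a knight" needs to be true, which holds.

Soren is a knave, Milo is a knight, Eli is a knight, Yusuf is a knight, Sam is a knight, Tavi is a knave, Dana is a knight, and Willa is a knight.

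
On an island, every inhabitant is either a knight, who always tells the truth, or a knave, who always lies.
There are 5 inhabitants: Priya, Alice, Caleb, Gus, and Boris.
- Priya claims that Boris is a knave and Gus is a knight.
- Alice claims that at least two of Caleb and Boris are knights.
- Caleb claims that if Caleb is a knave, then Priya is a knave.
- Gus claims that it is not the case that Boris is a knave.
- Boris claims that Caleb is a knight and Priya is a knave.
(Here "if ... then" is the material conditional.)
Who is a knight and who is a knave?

Knights: Alice, Caleb, Gus, and Boris. Knaves: Priya.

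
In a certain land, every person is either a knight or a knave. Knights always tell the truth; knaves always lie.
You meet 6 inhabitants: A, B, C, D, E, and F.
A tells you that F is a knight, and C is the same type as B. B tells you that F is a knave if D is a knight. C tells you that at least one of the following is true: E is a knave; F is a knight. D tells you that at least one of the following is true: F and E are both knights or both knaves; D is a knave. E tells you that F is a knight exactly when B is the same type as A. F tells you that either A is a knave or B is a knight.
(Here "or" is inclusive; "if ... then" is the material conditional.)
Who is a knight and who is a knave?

Knights: C, D, E, and F. Knaves: A and B.

A (knave): "F is a knight, and C is the same type as B" — False. ✓
B is a knave, so "F is a knave if D is a knight" must be False — and it is.
Since C is a knight, "at least one of the following is true: E is a knave; F is a knight" needs to be True, which holds.
D is a knight, and the claim "at least one of the following is true: F and E are both knights or both knaves; D is a knave" is indeed True.
Since E is a knight, "F is a knight exactly when B is the same type as A" needs to be True, which holds.
F (knight): "either A is a knave or B is a knight" — True. ✓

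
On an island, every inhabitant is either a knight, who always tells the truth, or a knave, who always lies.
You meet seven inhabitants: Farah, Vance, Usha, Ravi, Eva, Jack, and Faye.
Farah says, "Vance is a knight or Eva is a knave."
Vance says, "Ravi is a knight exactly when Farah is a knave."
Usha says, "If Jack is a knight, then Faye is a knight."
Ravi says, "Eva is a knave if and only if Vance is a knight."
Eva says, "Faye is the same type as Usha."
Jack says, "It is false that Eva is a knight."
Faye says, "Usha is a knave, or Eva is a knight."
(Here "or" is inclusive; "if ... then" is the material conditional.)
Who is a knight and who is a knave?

Farah is a knight, Vance is a knight, Usha is a knight, Ravi is a knave, Eva is a knight, Jack is a knave, and Faye is a knight.

Farah (knight): "Vance is a knight or Eva is a knave" — True. ✓
Vance is a knight; "Ravi is a knight exactly when Farah is a knave" is True, as required.
As a knight, Usha's statement "if Jack is a knight, then Faye is a knight" should be True; it is.
Ravi (knave): "Eva is a knave if and only if Vance is a knight" — False. ✓
As a knight, Eva's statement "Faye is the same type as Usha" should be True; it is.
Jack (knave): "it is false that Eva is a knight" — False. ✓
Faye (knight): "Usha is a knave, or Eva is a knight" — True. ✓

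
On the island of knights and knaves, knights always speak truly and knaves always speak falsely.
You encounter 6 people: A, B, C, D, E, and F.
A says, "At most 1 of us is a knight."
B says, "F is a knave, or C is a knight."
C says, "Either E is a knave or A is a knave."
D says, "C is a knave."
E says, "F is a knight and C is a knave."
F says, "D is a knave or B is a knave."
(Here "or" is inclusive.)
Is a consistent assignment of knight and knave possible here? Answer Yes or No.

Yes

One consistent assignment: A=knave, B=knight, C=knight, D=knave, E=knave, F=knight.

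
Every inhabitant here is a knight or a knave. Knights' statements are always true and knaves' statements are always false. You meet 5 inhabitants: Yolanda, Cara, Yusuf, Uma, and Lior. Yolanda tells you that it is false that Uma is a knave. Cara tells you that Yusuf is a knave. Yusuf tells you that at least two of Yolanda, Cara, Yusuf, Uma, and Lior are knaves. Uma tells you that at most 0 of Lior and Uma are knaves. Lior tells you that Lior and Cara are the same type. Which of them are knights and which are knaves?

Yolanda is a knight, Cara is a knight, Yusuf is a knave, Uma is a knight, and Lior is a knight.

Yolanda is a knight, and the claim "it is false that Uma is a knave" is indeed true.
Cara is a knight, so "Yusuf is a knave" must be true — and it is.
Yusuf is a knave; "at least two of Yolanda, Cara, Yusuf, Uma, and Lior are knaves" is false, as required.
Since Uma is a knight, "at most 0 of Lior and Uma are knaves" needs to be true, which holds.
Lior is a knight, and the claim "Lior and Cara are the same type" is indeed true.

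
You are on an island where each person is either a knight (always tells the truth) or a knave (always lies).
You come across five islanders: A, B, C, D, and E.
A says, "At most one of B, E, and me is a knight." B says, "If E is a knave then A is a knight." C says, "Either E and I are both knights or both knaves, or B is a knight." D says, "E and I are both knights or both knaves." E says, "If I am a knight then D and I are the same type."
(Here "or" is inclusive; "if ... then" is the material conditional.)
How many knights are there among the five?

4

The unique consistent assignment is A=knave, B=knight, C=knight, D=knight, E=knight.
That has 4 knights.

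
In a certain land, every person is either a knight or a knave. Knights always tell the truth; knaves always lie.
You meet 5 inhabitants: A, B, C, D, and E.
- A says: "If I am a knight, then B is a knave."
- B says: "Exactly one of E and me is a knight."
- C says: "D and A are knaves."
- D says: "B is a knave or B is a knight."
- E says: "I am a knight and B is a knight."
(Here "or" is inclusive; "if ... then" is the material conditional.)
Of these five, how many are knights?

The unique consistent assignment is A=knight, B=knave, C=knave, D=knight, E=knave.
That has 2 knights.

2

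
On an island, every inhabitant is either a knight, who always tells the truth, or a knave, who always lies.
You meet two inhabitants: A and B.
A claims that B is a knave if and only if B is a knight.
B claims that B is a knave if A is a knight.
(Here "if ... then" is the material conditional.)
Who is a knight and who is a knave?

A is a knave and B is a knight.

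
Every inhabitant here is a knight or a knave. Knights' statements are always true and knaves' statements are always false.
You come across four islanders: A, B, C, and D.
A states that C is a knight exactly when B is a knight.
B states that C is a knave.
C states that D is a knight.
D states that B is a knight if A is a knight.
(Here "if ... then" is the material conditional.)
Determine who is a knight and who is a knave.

A is a knave, B is a knave, C is a knight, and D is a knight.

Since A is a knave, "C is a knight exactly when B is a knight" needs to be false, which holds.
B (knave): "C is a knave" — false. ✓
As a knight, C's statement "D is a knight" should be true; it is.
D is a knight, and the claim "B is a knight if A is a knight" is indeed true.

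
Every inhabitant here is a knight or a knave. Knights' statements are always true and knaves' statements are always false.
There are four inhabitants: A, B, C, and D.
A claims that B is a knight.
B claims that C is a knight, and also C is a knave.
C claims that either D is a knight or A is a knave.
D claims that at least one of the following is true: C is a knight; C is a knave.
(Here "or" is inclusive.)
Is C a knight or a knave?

C is a knight.

Consistent assignments: {A=knave, B=knave, C=knight, D=knight}
In every consistent assignment, C is a knight.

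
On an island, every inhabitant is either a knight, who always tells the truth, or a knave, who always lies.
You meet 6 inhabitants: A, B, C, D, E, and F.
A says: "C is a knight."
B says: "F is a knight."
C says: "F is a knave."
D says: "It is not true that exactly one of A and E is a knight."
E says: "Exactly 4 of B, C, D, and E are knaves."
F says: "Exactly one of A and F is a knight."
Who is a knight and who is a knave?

Knights: B, D, and F. Knaves: A, C, and E.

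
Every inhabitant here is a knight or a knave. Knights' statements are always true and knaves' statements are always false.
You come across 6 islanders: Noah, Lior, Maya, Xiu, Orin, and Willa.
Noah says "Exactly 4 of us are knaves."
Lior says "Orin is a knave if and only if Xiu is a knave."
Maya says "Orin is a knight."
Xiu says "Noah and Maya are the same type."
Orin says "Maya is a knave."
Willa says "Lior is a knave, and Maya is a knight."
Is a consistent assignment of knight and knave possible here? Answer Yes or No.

No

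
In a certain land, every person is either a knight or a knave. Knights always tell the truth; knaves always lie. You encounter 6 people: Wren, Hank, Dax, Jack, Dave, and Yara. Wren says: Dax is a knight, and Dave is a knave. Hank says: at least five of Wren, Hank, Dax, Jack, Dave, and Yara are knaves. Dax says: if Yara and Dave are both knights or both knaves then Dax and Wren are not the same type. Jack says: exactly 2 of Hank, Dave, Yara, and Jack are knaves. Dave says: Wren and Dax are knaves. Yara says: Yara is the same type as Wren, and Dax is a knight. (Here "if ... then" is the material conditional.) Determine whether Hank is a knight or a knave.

Hank is a knave.

Consistent assignments: {Wren=knight, Hank=knave, Dax=knight, Jack=knight, Dave=knave, Yara=knight}; {Wren=knight, Hank=knave, Dax=knight, Jack=knave, Dave=knave, Yara=knight}
In every consistent assignment, Hank is a knave.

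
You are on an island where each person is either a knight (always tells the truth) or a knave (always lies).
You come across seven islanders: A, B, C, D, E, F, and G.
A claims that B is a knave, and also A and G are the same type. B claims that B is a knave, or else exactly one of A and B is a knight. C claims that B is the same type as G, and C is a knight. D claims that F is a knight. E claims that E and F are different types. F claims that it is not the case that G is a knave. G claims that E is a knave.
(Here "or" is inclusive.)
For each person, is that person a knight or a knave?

A is a knave, B is a knight, C is a knave, D is a knave, E is a knight, F is a knave, and G is a knave.

As a knave, A's statement "B is a knave, and also A and G are the same type" should be false; it is.
Since B is a knight, "B is a knave, or else exactly one of A and B is a knight" needs to be true, which holds.
C is a knave, so "B is the same type as G, and C is a knight" must be false — and it is.
D is a knave; "F is a knight" is false, as required.
E is a knight, so "E and F are different types" must be true — and it is.
F is a knave, so "it is not the case that G is a knave" must be false — and it is.
G is a knave, and the claim "E is a knave" is indeed false.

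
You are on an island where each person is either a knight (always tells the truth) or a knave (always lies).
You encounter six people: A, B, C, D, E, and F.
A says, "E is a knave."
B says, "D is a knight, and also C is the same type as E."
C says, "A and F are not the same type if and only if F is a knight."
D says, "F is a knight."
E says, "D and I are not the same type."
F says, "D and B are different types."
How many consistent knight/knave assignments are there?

2

Consistent assignments:
  A=knight, B=knave, C=knave, D=knave, E=knave, F=knave
  A=knave, B=knave, C=knight, D=knave, E=knight, F=knave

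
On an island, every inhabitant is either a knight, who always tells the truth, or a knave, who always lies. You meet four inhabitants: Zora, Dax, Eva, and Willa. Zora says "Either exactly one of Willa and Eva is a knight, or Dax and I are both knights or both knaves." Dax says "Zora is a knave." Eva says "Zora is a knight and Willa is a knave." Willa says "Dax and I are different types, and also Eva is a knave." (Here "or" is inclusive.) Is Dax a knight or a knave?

Dax is a knave.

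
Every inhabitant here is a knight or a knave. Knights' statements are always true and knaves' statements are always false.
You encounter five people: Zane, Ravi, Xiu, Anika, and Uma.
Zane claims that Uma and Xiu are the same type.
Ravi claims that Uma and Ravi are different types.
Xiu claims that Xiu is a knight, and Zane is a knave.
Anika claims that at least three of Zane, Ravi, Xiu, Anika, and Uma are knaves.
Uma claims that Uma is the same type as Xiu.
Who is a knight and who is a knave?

Zane is a knave, Ravi is a knave, Xiu is a knight, Anika is a knight, and Uma is a knave.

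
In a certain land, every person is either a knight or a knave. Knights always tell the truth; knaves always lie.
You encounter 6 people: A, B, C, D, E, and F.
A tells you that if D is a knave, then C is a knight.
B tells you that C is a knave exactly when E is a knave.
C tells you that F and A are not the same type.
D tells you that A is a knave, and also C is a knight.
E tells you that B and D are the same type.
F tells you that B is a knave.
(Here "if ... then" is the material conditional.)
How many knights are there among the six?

1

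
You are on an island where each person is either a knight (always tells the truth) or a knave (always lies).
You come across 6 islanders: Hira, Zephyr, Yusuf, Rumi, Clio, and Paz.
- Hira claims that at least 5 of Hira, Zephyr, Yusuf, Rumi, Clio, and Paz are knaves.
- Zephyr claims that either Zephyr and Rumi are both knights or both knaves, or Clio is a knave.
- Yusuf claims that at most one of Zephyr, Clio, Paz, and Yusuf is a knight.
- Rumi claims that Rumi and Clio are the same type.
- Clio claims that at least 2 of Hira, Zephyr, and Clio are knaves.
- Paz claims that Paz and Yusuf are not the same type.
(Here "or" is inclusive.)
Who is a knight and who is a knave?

Hira is a knave, Zephyr is a knave, Yusuf is a knave, Rumi is a knight, Clio is a knight, and Paz is a knight.

Hira is a knave, and the claim "at least 5 of Hira, Zephyr, Yusuf, Rumi, Clio, and Paz are knaves" is indeed false.
As a knave, Zephyr's statement "either Zephyr and Rumi are both knights or both knaves, or Clio is a knave" should be false; it is.
Yusuf is a knave; "at most one of Zephyr, Clio, Paz, and Yusuf is a knight" is false, as required.
Rumi (knight): "Rumi and Clio are the same type" — true. ✓
As a knight, Clio's statement "at least 2 of Hira, Zephyr, and Clio are knaves" should be true; it is.
Paz is a knight; "Paz and Yusuf are not the same type" is true, as required.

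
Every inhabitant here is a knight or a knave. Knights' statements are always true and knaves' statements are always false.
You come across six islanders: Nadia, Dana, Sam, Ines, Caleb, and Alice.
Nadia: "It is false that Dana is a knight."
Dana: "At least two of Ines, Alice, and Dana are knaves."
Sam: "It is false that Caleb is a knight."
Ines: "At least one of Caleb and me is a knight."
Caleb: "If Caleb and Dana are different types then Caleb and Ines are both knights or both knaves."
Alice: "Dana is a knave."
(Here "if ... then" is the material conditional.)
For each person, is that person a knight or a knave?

Nadia is a knight, Dana is a knave, Sam is a knave, Ines is a knight, Caleb is a knight, and Alice is a knight.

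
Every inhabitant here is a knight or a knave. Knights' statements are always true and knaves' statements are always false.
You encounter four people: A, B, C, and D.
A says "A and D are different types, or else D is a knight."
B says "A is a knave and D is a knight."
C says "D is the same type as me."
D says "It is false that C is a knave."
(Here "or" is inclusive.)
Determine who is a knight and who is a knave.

A is a knight, B is a knave, C is a knight, and D is a knight.

Suppose A is a knave. Then A's statement "A and D are different types, or else D is a knight" would have to be false. Checking the 8 ways to assign the others, none is consistent with every speaker.
(For instance, with B=knave, C=knight, D=knight, A's claim "A and D are different types, or else D is a knight" comes out true where it would need to be false.)
So A must be a knight, making "A and D are different types, or else D is a knight" true. Taking A=knight, B=knave, C=knight, D=knight, each remaining statement checks out:
  B (knave): "A is a knave and D is a knight" — false. ✓
  C (knight): "D is the same type as me" — true. ✓
  D (knight): "it is false that C is a knave" — true. ✓
This is the unique consistent assignment.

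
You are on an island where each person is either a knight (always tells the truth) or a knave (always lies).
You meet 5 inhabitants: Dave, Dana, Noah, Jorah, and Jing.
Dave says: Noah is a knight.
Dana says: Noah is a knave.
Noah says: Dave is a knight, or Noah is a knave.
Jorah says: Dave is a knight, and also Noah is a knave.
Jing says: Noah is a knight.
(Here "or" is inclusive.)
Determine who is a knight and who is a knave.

Dave is a knight, Dana is a knave, Noah is a knight, Jorah is a knave, and Jing is a knight.

Dave is a knight; "Noah is a knight" is true, as required.
As a knave, Dana's statement "Noah is a knave" should be False; it is.
Noah is a knight, so "Dave is a knight, or Noah is a knave" must be true — and it is.
As a knave, Jorah's statement "Dave is a knight, and also Noah is a knave" should be False; it is.
Since Jing is a knight, "Noah is a knight" needs to be true, which holds.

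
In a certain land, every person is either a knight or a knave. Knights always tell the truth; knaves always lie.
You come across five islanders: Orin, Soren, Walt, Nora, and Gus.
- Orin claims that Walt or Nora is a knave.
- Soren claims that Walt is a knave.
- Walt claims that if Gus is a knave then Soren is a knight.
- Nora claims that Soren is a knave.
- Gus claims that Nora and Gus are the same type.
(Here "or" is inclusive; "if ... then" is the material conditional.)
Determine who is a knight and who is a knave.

Orin is a knave; "Walt or Nora is a knave" is False, as required.
As a knave, Soren's statement "Walt is a knave" should be False; it is.
Walt is a knight, and the claim "if Gus is a knave then Soren is a knight" is indeed True.
Nora is a knight, and the claim "Soren is a knave" is indeed True.
Gus (knight): "Nora and Gus are the same type" — True. ✓

Orin is a knave, Soren is a knave, Walt is a knight, Nora is a knight, and Gus is a knight.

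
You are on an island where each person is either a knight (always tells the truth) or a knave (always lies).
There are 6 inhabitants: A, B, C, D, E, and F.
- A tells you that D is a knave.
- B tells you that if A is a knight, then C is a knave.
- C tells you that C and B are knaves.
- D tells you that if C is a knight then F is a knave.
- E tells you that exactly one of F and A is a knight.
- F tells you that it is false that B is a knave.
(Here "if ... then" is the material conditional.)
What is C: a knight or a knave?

C is a knave.

Consistent assignments: {A=knave, B=knight, C=knave, D=knight, E=knight, F=knight}
In every consistent assignment, C is a knave.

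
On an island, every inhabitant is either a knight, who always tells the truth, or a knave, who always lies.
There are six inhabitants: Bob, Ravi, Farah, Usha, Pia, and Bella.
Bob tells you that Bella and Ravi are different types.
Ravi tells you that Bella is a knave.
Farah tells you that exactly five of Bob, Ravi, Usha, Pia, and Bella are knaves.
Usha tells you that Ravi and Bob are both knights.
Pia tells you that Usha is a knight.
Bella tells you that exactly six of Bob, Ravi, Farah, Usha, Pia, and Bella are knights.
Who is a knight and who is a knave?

Knights: Bob, Ravi, Usha, and Pia. Knaves: Farah and Bella.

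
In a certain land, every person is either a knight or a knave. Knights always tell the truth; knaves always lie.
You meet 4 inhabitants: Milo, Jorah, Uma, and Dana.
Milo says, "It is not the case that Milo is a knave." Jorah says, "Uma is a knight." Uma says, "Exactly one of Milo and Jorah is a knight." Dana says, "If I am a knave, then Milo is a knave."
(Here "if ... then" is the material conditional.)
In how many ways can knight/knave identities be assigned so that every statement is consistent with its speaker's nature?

2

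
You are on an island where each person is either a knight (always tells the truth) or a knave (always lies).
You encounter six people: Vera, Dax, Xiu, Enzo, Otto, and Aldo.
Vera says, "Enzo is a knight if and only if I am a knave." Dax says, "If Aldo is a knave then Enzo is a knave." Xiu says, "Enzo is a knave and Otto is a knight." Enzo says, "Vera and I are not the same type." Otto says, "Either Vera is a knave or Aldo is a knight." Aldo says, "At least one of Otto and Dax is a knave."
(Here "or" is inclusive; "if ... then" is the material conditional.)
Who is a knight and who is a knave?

Vera is a knave, Dax is a knight, Xiu is a knight, Enzo is a knave, Otto is a knight, and Aldo is a knave.

Vera is a knave, so "Enzo is a knight if and only if I am a knave" must be False — and it is.
Dax is a knight, so "if Aldo is a knave then Enzo is a knave" must be true — and it is.
As a knight, Xiu's statement "Enzo is a knave and Otto is a knight" should be true; it is.
Enzo is a knave, so "Vera and I are not the same type" must be False — and it is.
Otto is a knight, so "either Vera is a knave or Aldo is a knight" must be true — and it is.
Aldo is a knave, so "at least one of Otto and Dax is a knave" must be False — and it is.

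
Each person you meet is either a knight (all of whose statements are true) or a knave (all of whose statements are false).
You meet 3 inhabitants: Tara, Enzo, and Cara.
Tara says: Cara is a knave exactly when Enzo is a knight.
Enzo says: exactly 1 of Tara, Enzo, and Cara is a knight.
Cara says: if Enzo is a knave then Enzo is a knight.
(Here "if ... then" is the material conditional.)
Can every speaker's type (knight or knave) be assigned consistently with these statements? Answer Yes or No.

Yes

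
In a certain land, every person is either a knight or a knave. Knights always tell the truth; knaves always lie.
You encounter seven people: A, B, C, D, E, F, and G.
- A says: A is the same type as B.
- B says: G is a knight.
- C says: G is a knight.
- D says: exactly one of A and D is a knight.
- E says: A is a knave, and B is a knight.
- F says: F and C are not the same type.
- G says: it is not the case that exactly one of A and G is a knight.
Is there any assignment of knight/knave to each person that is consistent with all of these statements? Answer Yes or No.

No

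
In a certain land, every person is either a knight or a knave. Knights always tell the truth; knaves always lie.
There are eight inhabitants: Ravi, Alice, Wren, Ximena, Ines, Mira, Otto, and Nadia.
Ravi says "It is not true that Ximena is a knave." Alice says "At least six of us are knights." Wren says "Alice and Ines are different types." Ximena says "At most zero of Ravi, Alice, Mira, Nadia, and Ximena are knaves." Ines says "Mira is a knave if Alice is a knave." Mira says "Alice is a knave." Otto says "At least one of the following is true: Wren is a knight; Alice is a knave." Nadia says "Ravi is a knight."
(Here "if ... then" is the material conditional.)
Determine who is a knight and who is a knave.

Ravi is a knave, Alice is a knave, Wren is a knave, Ximena is a knave, Ines is a knave, Mira is a knight, Otto is a knight, and Nadia is a knave.

Ravi is a knave; "it is not true that Ximena is a knave" is False, as required.
As a knave, Alice's statement "at least six of us are knights" should be False; it is.
Wren is a knave, and the claim "Alice and Ines are different types" is indeed False.
Ximena is a knave; "at most zero of Ravi, Alice, Mira, Nadia, and Ximena are knaves" is False, as required.
As a knave, Ines's statement "Mira is a knave if Alice is a knave" should be False; it is.
Mira is a knight; "Alice is a knave" is True, as required.
Otto (knight): "at least one of the following is true: Wren is a knight; Alice is a knave" — True. ✓
Nadia is a knave; "Ravi is a knight" is False, as required.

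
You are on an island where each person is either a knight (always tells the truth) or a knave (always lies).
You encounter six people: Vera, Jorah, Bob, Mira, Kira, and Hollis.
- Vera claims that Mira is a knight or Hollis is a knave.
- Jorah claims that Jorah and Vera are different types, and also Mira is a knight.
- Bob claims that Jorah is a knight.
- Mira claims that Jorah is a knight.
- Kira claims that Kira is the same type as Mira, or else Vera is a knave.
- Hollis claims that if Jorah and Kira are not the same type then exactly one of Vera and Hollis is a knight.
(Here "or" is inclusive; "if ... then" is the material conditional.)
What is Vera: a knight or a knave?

Consistent assignments: {Vera=knave, Jorah=knave, Bob=knave, Mira=knave, Kira=knight, Hollis=knight}
In every consistent assignment, Vera is a knave.

Vera is a knave.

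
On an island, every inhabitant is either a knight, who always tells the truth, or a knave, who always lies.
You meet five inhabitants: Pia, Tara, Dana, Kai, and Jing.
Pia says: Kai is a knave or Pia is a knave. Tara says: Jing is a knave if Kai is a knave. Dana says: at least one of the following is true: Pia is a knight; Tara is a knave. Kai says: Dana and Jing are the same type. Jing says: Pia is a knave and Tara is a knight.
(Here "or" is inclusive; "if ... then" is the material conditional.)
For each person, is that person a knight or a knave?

Pia is a knight, so "Kai is a knave or Pia is a knave" must be true — and it is.
Tara (knight): "Jing is a knave if Kai is a knave" — true. ✓
As a knight, Dana's statement "at least one of the following is true: Pia is a knight; Tara is a knave" should be true; it is.
Kai is a knave, and the claim "Dana and Jing are the same type" is indeed false.
Since Jing is a knave, "Pia is a knave and Tara is a knight" needs to be false, which holds.

Pia is a knight, Tara is a knight, Dana is a knight, Kai is a knave, and Jing is a knave.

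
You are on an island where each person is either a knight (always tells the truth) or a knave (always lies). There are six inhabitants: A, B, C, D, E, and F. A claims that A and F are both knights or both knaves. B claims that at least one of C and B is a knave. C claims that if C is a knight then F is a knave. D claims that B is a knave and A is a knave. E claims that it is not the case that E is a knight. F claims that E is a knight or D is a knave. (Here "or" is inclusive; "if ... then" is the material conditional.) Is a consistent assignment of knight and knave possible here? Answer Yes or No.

No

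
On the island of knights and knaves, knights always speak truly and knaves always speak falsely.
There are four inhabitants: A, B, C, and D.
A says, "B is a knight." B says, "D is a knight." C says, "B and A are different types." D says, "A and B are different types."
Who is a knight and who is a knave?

A is a knave, B is a knave, C is a knave, and D is a knave.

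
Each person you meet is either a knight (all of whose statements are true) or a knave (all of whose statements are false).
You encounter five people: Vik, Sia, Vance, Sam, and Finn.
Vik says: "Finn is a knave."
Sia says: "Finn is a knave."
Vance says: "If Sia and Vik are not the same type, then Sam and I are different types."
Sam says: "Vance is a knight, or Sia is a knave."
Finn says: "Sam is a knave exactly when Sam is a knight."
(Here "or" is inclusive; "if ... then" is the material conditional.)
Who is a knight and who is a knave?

Vik is a knight, and the claim "Finn is a knave" is indeed True.
As a knight, Sia's statement "Finn is a knave" should be True; it is.
Since Vance is a knight, "if Sia and Vik are not the same type, then Sam and I are different types" needs to be True, which holds.
Sam (knight): "Vance is a knight, or Sia is a knave" — True. ✓
As a knave, Finn's statement "Sam is a knave exactly when Sam is a knight" should be false; it is.

Vik is a knight, Sia is a knight, Vance is a knight, Sam is a knight, and Finn is a knave.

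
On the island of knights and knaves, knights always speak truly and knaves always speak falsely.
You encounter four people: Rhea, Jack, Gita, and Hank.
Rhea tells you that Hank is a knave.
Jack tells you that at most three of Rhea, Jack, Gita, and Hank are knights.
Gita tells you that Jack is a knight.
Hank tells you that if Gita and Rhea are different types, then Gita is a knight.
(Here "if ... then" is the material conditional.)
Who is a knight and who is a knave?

Rhea is a knave, Jack is a knight, Gita is a knight, and Hank is a knight.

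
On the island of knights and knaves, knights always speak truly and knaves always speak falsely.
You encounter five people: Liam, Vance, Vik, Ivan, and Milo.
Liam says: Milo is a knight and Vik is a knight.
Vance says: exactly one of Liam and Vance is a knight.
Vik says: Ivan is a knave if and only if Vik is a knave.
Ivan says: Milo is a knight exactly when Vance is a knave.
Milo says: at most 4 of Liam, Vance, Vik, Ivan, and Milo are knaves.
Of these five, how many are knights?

2

The unique consistent assignment is Liam=knave, Vance=knave, Vik=knave, Ivan=knight, Milo=knight.
That has 2 knights.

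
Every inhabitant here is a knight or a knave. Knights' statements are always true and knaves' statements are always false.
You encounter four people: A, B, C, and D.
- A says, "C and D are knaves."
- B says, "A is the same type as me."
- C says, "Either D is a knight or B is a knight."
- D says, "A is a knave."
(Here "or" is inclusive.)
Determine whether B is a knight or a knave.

B is a knave.

Consistent assignments: {A=knight, B=knave, C=knave, D=knave}
In every consistent assignment, B is a knave.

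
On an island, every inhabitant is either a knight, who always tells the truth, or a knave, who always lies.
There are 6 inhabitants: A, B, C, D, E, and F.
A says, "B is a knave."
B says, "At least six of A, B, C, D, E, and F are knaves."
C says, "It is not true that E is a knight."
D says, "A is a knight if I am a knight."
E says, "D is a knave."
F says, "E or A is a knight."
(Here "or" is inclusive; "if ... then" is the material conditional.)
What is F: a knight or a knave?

F is a knight.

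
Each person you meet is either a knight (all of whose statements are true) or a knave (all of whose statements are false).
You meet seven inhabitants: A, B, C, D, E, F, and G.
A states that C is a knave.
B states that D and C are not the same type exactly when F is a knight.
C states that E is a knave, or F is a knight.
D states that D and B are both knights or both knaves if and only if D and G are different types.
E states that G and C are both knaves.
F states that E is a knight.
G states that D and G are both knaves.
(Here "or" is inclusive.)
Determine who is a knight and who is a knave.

Since A is a knave, "C is a knave" needs to be False, which holds.
Since B is a knight, "D and C are not the same type exactly when F is a knight" needs to be true, which holds.
C is a knight, and the claim "E is a knave, or F is a knight" is indeed true.
D is a knight; "D and B are both knights or both knaves if and only if D and G are different types" is true, as required.
E (knave): "G and C are both knaves" — False. ✓
Since F is a knave, "E is a knight" needs to be False, which holds.
As a knave, G's statement "D and G are both knaves" should be False; it is.

A is a knave, B is a knight, C is a knight, D is a knight, E is a knave, F is a knave, and G is a knave.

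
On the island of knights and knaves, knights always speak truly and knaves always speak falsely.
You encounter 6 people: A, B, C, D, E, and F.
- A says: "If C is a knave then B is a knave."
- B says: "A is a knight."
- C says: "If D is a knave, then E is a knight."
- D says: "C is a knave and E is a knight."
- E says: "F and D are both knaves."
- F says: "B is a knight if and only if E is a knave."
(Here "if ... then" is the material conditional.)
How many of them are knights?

4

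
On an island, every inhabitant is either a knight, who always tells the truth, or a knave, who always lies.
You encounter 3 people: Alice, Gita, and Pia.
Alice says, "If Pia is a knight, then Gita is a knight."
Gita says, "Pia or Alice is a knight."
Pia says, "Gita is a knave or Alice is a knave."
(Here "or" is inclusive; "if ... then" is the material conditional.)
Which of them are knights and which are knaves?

Alice is a knight, and the claim "if Pia is a knight, then Gita is a knight" is indeed true.
Gita is a knight; "Pia or Alice is a knight" is true, as required.
Pia is a knave, and the claim "Gita is a knave or Alice is a knave" is indeed false.

Alice is a knight, Gita is a knight, and Pia is a knave.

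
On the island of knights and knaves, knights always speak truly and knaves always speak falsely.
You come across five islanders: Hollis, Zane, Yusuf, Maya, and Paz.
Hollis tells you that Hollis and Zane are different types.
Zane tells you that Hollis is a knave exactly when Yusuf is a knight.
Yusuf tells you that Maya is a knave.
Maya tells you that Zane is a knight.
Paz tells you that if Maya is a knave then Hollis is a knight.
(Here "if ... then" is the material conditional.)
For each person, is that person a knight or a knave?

Hollis (knight): "Hollis and Zane are different types" — True. ✓
Zane is a knave, so "Hollis is a knave exactly when Yusuf is a knight" must be false — and it is.
Yusuf is a knight, and the claim "Maya is a knave" is indeed True.
Maya (knave): "Zane is a knight" — false. ✓
Paz (knight): "if Maya is a knave then Hollis is a knight" — True. ✓

Knights: Hollis, Yusuf, and Paz. Knaves: Zane and Maya.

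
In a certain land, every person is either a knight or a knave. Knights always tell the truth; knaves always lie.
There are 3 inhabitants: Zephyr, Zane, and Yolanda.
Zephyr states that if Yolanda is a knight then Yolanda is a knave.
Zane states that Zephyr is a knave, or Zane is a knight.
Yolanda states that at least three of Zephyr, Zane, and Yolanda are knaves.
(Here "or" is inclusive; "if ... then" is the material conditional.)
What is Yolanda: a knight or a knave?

Yolanda is a knave.

Consistent assignments: {Zephyr=knight, Zane=knight, Yolanda=knave}; {Zephyr=knight, Zane=knave, Yolanda=knave}
In every consistent assignment, Yolanda is a knave.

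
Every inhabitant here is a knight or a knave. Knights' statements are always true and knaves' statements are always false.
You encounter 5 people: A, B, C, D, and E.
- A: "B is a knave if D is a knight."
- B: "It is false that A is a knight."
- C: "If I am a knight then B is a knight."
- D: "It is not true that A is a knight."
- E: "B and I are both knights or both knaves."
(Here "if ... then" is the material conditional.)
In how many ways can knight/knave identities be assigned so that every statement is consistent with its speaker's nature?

2

Consistent assignments:
  A=knave, B=knight, C=knight, D=knight, E=knight
  A=knave, B=knight, C=knight, D=knight, E=knave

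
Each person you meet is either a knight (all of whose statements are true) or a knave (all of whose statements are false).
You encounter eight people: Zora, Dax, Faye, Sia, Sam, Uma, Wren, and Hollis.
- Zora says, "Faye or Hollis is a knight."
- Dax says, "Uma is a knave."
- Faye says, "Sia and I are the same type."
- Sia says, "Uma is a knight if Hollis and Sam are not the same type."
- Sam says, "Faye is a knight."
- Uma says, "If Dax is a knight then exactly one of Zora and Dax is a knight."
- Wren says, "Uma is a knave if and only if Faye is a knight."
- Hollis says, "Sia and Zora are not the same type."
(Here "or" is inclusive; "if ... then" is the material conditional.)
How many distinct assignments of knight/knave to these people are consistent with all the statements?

1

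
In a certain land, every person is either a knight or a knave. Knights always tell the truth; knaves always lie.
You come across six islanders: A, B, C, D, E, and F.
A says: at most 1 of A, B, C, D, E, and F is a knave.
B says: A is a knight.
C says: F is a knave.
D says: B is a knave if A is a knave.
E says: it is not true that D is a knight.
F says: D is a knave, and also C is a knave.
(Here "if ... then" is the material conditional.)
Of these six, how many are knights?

2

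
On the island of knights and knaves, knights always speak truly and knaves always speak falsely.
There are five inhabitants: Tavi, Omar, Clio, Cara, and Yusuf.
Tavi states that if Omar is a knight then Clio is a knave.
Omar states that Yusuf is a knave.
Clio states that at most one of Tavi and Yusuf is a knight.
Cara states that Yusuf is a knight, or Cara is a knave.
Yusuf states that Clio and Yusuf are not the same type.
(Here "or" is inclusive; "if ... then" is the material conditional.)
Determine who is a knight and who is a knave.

Suppose Tavi is a knave. Then Tavi's statement "if Omar is a knight then Clio is a knave" would have to be false. Checking the 16 ways to assign the others, none is consistent with every speaker.
(For instance, with Omar=knave, Clio=knave, Cara=knight, Yusuf=knight, Tavi's claim "if Omar is a knight then Clio is a knave" comes out true where it would need to be false.)
So Tavi must be a knight, making "if Omar is a knight then Clio is a knave" true. Taking Tavi=knight, Omar=knave, Clio=knave, Cara=knight, Yusuf=knight, each remaining statement checks out:
  Omar (knave): "Yusuf is a knave" — false. ✓
  Clio (knave): "at most one of Tavi and Yusuf is a knight" — false. ✓
  Cara (knight): "Yusuf is a knight, or Cara is a knave" — true. ✓
  Yusuf (knight): "Clio and Yusuf are not the same type" — true. ✓
This is the unique consistent assignment.

Tavi is a knight, Omar is a knave, Clio is a knave, Cara is a knight, and Yusuf is a knight.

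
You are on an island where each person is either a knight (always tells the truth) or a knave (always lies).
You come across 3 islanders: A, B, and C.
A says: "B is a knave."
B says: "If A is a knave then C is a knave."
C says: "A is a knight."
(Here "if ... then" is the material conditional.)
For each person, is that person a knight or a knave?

A is a knave, B is a knight, and C is a knave.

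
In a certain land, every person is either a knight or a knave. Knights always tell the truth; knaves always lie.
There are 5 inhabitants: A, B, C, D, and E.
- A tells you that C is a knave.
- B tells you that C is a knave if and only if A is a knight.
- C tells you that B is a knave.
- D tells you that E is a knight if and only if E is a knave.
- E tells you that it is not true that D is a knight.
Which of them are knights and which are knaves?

A is a knight, B is a knight, C is a knave, D is a knave, and E is a knight.

Suppose A is a knave. Then A's statement "C is a knave" would have to be false. Checking the 16 ways to assign the others, none is consistent with every speaker.
(For instance, with B=knight, C=knave, D=knave, E=knight, A's claim "C is a knave" comes out true where it would need to be false.)
So A must be a knight, making "C is a knave" true. Taking A=knight, B=knight, C=knave, D=knave, E=knight, each remaining statement checks out:
  B (knight): "C is a knave if and only if A is a knight" — true. ✓
  C (knave): "B is a knave" — false. ✓
  D (knave): "E is a knight if and only if E is a knave" — false. ✓
  E (knight): "it is not true that D is a knight" — true. ✓
This is the unique consistent assignment.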